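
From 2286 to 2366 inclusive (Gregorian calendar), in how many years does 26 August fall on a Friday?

13

Track 26 August's weekday year by year (advancing +1, or +2 across a Feb 29):
  2286: Thu  2287: Fri (+1) ✓  2288: Sun (+2)  2289: Mon (+1)  2290: Tue (+1)
  2291: Wed (+1)  2292: Fri (+2) ✓  2293: Sat (+1)  2294: Sun (+1)  2295: Mon (+1)
  2296: Wed (+2)  2297: Thu (+1)  2298: Fri (+1) ✓  2299: Sat (+1)  … (53 more years) …
  2353: Wed (+1)  2354: Thu (+1)  2355: Fri (+1) ✓  2356: Sun (+2)  2357: Mon (+1)
  2358: Tue (+1)  2359: Wed (+1)  2360: Fri (+2) ✓  2361: Sat (+1)  2362: Sun (+1)
  2363: Mon (+1)  2364: Wed (+2)  2365: Thu (+1)  2366: Fri (+1) ✓
Friday years: 2287, 2292, 2298, 2304, 2310, 2321, 2327, 2332, 2338, 2349, 2355, 2360, 2366 — 13 in total.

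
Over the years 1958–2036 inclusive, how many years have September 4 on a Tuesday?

Track September 4's weekday year by year (advancing +1, or +2 across a Feb 29):
  1958: Thu  1959: Fri (+1)  1960: Sun (+2)  1961: Mon (+1)  1962: Tue (+1) ✓
  1963: Wed (+1)  1964: Fri (+2)  1965: Sat (+1)  1966: Sun (+1)  1967: Mon (+1)
  1968: Wed (+2)  1969: Thu (+1)  1970: Fri (+1)  1971: Sat (+1)  … (51 more years) …
  2023: Mon (+1)  2024: Wed (+2)  2025: Thu (+1)  2026: Fri (+1)  2027: Sat (+1)
  2028: Mon (+2)  2029: Tue (+1) ✓  2030: Wed (+1)  2031: Thu (+1)  2032: Sat (+2)
  2033: Sun (+1)  2034: Mon (+1)  2035: Tue (+1) ✓  2036: Thu (+2)
Tuesday years: 1962, 1973, 1979, 1984, 1990, 2001, 2007, 2012, 2018, 2029, 2035 — 11 in total.

11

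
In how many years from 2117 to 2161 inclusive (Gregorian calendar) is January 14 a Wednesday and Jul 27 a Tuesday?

Check each year's weekday for January 14 and Jul 27:
  2117: Thu/Tue  2118: Fri/Wed  2119: Sat/Thu  2120: Sun/Sat  2121: Tue/Sun  2122: Wed/Mon  2123: Thu/Tue  2124: Fri/Thu  2125: Sun/Fri  2126: Mon/Sat  2127: Tue/Sun  2128: Wed/Tue ✓  2129: Fri/Wed  2130: Sat/Thu  …(17 more)…  2148: Sun/Sat  2149: Tue/Sun  2150: Wed/Mon  2151: Thu/Tue  2152: Fri/Thu  2153: Sun/Fri  2154: Mon/Sat  2155: Tue/Sun  2156: Wed/Tue ✓  2157: Fri/Wed  2158: Sat/Thu  2159: Sun/Fri  2160: Mon/Sun  2161: Wed/Mon
Both conditions hold in: 2128, 2156 — 2.

2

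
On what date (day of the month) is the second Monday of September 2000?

September 1, 2000 is a Friday, so the first Monday is the 4th.
The second Monday is 4 + 7 = 11.

11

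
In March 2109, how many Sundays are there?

March 2109 has 31 days and begins on Friday.
The first Sunday is March 3.
Sundays fall on 3, 10, 17, 24, 31 — that's 5.

5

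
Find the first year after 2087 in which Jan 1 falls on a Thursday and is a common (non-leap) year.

Jan 1 advances by 2 weekdays after a leap year and by 1 after a common year.
2087: Jan 1 is Wednesday.
2088: Thursday (leap)
2089: Saturday
2090: Sunday
2091: Monday
2092: Tuesday (leap)
2093: Thursday
2093 begins on a Thursday and is a common year.

2093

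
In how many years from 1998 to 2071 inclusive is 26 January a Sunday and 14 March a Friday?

8

Check each year's weekday for 26 January and 14 March:
  1998: Mon/Sat  1999: Tue/Sun  2000: Wed/Tue  2001: Fri/Wed  2002: Sat/Thu  2003: Sun/Fri ✓  2004: Mon/Sun  2005: Wed/Mon  2006: Thu/Tue  2007: Fri/Wed  2008: Sat/Fri  2009: Mon/Sat  2010: Tue/Sun  2011: Wed/Mon  …(46 more)…  2058: Sat/Thu  2059: Sun/Fri ✓  2060: Mon/Sun  2061: Wed/Mon  2062: Thu/Tue  2063: Fri/Wed  2064: Sat/Fri  2065: Mon/Sat  2066: Tue/Sun  2067: Wed/Mon  2068: Thu/Wed  2069: Sat/Thu  2070: Sun/Fri ✓  2071: Mon/Sat
Both conditions hold in: 2003, 2014, 2025, 2031, 2042, 2053, 2059, 2070 — 8.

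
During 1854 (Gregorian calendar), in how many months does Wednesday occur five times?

4

A month of length L has five Wednesdays iff its first Wednesday is on day ≤ L−28 (so day 1–3 in a 31-day month, 1–2 in a 30-day month, day 1 in a leap February).
Checking each month of 1854: Jan starts Sun (31d); Feb starts Wed (28d); Mar starts Wed (31d) ✓; Apr starts Sat (30d); May starts Mon (31d) ✓; Jun starts Thu (30d); Jul starts Sat (31d); Aug starts Tue (31d) ✓; Sep starts Fri (30d); Oct starts Sun (31d); Nov starts Wed (30d) ✓; Dec starts Fri (31d).
Five-Wednesday months: March, May, August, November → 4.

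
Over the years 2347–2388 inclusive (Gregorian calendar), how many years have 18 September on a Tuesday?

6

Track 18 September's weekday year by year (advancing +1, or +2 across a Feb 29):
  2347: Thu  2348: Sat (+2)  2349: Sun (+1)  2350: Mon (+1)  2351: Tue (+1) ✓
  2352: Thu (+2)  2353: Fri (+1)  2354: Sat (+1)  2355: Sun (+1)  2356: Tue (+2) ✓
  2357: Wed (+1)  2358: Thu (+1)  2359: Fri (+1)  2360: Sun (+2)  … (14 more years) …
  2375: Thu (+1)  2376: Sat (+2)  2377: Sun (+1)  2378: Mon (+1)  2379: Tue (+1) ✓
  2380: Thu (+2)  2381: Fri (+1)  2382: Sat (+1)  2383: Sun (+1)  2384: Tue (+2) ✓
  2385: Wed (+1)  2386: Thu (+1)  2387: Fri (+1)  2388: Sun (+2)
Tuesday years: 2351, 2356, 2362, 2373, 2379, 2384 — 6 in total.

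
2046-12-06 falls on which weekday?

Thursday

January 1, 2046 is a Monday.
December 6 is day 340 of the year, i.e. 339 days after Jan 1.
339 mod 7 = 3, so advance 3 weekdays from Monday: Thursday.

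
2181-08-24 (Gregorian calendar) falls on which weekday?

January 1, 2181 is a Monday.
August 24 is day 236 of the year, i.e. 235 days after Jan 1.
235 mod 7 = 4, so advance 4 weekdays from Monday: Friday.

Friday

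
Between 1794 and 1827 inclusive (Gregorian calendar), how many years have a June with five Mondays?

10

June has 30 days; it has five Mondays when Monday falls among the first (month-length − 28) days — i.e. when June 1 is one of Monday/Sunday.
June 1 by year: 1794:Sun✓ 1795:Mon✓ 1796:Wed 1797:Thu 1798:Fri 1799:Sat 1800:Sun✓ 1801:Mon✓ 1802:Tue 1803:Wed 1804:Fri 1805:Sat 1806:Sun✓ 1807:Mon✓ 1808:Wed …(4 more)… 1813:Tue 1814:Wed 1815:Thu 1816:Sat 1817:Sun✓ 1818:Mon✓ 1819:Tue 1820:Thu 1821:Fri 1822:Sat 1823:Sun✓ 1824:Tue 1825:Wed 1826:Thu 1827:Fri
Years with five Mondays: 1794, 1795, 1800, 1801, 1806, 1807, 1812, 1817, 1818, 1823 → 10.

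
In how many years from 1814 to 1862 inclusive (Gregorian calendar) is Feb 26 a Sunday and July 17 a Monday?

5

Check each year's weekday for Feb 26 and July 17:
  1814: Sat/Sun  1815: Sun/Mon ✓  1816: Mon/Wed  1817: Wed/Thu  1818: Thu/Fri  1819: Fri/Sat  1820: Sat/Mon  1821: Mon/Tue  1822: Tue/Wed  1823: Wed/Thu  1824: Thu/Sat  1825: Sat/Sun  1826: Sun/Mon ✓  1827: Mon/Tue  …(21 more)…  1849: Mon/Tue  1850: Tue/Wed  1851: Wed/Thu  1852: Thu/Sat  1853: Sat/Sun  1854: Sun/Mon ✓  1855: Mon/Tue  1856: Tue/Thu  1857: Thu/Fri  1858: Fri/Sat  1859: Sat/Sun  1860: Sun/Tue  1861: Tue/Wed  1862: Wed/Thu
Both conditions hold in: 1815, 1826, 1837, 1843, 1854 — 5.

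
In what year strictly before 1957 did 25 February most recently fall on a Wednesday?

1953

From one year to the next, a fixed date's weekday advances by 1, or by 2 when a Feb 29 lies between the two dates.
1957: February 25 is Monday.
1956: Saturday (−2)
1955: Friday (−1)
1954: Thursday (−1)
1953: Wednesday (−1)
25 February falls on a Wednesday in 1953.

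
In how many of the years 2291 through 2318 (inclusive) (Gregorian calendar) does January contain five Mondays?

12

January has 31 days; it has five Mondays when Monday falls among the first (month-length − 28) days — i.e. when January 1 is one of Monday/Sunday/Saturday.
January 1 by year: 2291:Thu 2292:Fri 2293:Sun✓ 2294:Mon✓ 2295:Tue 2296:Wed 2297:Fri 2298:Sat✓ 2299:Sun✓ 2300:Mon✓ 2301:Tue 2302:Wed 2303:Thu 2304:Fri 2305:Sun✓ 2306:Mon✓ 2307:Tue 2308:Wed 2309:Fri 2310:Sat✓ 2311:Sun✓ 2312:Mon✓ 2313:Wed 2314:Thu 2315:Fri 2316:Sat✓ 2317:Mon✓ 2318:Tue
Years with five Mondays: 2293, 2294, 2298, 2299, 2300, 2305, 2306, 2310, 2311, 2312, 2316, 2317 → 12.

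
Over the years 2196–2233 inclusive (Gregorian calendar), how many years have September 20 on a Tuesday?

Track September 20's weekday year by year (advancing +1, or +2 across a Feb 29):
  2196: Tue ✓  2197: Wed (+1)  2198: Thu (+1)  2199: Fri (+1)  2200: Sat (+1)
  2201: Sun (+1)  2202: Mon (+1)  2203: Tue (+1) ✓  2204: Thu (+2)  2205: Fri (+1)
  2206: Sat (+1)  2207: Sun (+1)  2208: Tue (+2) ✓  2209: Wed (+1)  … (10 more years) …
  2220: Wed (+2)  2221: Thu (+1)  2222: Fri (+1)  2223: Sat (+1)  2224: Mon (+2)
  2225: Tue (+1) ✓  2226: Wed (+1)  2227: Thu (+1)  2228: Sat (+2)  2229: Sun (+1)
  2230: Mon (+1)  2231: Tue (+1) ✓  2232: Thu (+2)  2233: Fri (+1)
Tuesday years: 2196, 2203, 2208, 2214, 2225, 2231 — 6 in total.

6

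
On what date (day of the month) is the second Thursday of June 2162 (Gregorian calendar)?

10

June 1, 2162 is a Tuesday, so the first Thursday is the 3rd.
The second Thursday is 3 + 7 = 10.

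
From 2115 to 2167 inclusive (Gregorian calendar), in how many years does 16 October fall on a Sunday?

Track 16 October's weekday year by year (advancing +1, or +2 across a Feb 29):
  2115: Wed  2116: Fri (+2)  2117: Sat (+1)  2118: Sun (+1) ✓  2119: Mon (+1)
  2120: Wed (+2)  2121: Thu (+1)  2122: Fri (+1)  2123: Sat (+1)  2124: Mon (+2)
  2125: Tue (+1)  2126: Wed (+1)  2127: Thu (+1)  2128: Sat (+2)  … (25 more years) …
  2154: Wed (+1)  2155: Thu (+1)  2156: Sat (+2)  2157: Sun (+1) ✓  2158: Mon (+1)
  2159: Tue (+1)  2160: Thu (+2)  2161: Fri (+1)  2162: Sat (+1)  2163: Sun (+1) ✓
  2164: Tue (+2)  2165: Wed (+1)  2166: Thu (+1)  2167: Fri (+1)
Sunday years: 2118, 2129, 2135, 2140, 2146, 2157, 2163 — 7 in total.

7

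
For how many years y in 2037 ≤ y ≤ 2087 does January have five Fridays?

23

January has 31 days; it has five Fridays when Friday falls among the first (month-length − 28) days — i.e. when January 1 is one of Friday/Thursday/Wednesday.
January 1 by year: 2037:Thu✓ 2038:Fri✓ 2039:Sat 2040:Sun 2041:Tue 2042:Wed✓ 2043:Thu✓ 2044:Fri✓ 2045:Sun 2046:Mon 2047:Tue 2048:Wed✓ 2049:Fri✓ 2050:Sat 2051:Sun …(21 more)… 2073:Sun 2074:Mon 2075:Tue 2076:Wed✓ 2077:Fri✓ 2078:Sat 2079:Sun 2080:Mon 2081:Wed✓ 2082:Thu✓ 2083:Fri✓ 2084:Sat 2085:Mon 2086:Tue 2087:Wed✓
Years with five Fridays: 2037, 2038, 2042, 2043, 2044, 2048, 2049, 2053, 2054, 2055, 2059, 2060, 2065, 2066, 2070, 2071, 2072, 2076, 2077, 2081, 2082, 2083, 2087 → 23.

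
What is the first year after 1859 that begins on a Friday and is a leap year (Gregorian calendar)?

1864

Jan 1 advances by 2 weekdays after a leap year and by 1 after a common year.
1859: Jan 1 is Saturday.
1860: Sunday (leap)
1861: Tuesday
1862: Wednesday
1863: Thursday
1864: Friday (leap)
1864 begins on a Friday and is a leap year.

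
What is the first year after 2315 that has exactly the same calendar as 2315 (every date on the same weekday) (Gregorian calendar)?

2326

Two years share a calendar iff Jan 1 falls on the same weekday and both are leap or both are common. 2315: Jan 1 is Friday, common year.
2316: Jan 1 Saturday, leap
2317: Jan 1 Monday, common
2318: Jan 1 Tuesday, common
2319: Jan 1 Wednesday, common
2320: Jan 1 Thursday, leap
2321: Jan 1 Saturday, common
2322: Jan 1 Sunday, common
2323: Jan 1 Monday, common
2324: Jan 1 Tuesday, leap
2325: Jan 1 Thursday, common
2326: Jan 1 Friday, common
2326 matches on both conditions.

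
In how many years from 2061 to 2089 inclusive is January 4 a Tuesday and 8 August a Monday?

4

Check each year's weekday for January 4 and 8 August:
  2061: Tue/Mon ✓  2062: Wed/Tue  2063: Thu/Wed  2064: Fri/Fri  2065: Sun/Sat  2066: Mon/Sun  2067: Tue/Mon ✓  2068: Wed/Wed  2069: Fri/Thu  2070: Sat/Fri  2071: Sun/Sat  2072: Mon/Mon  2073: Wed/Tue  2074: Thu/Wed  2075: Fri/Thu  2076: Sat/Sat  2077: Mon/Sun  2078: Tue/Mon ✓  2079: Wed/Tue  2080: Thu/Thu  2081: Sat/Fri  2082: Sun/Sat  2083: Mon/Sun  2084: Tue/Tue  2085: Thu/Wed  2086: Fri/Thu  2087: Sat/Fri  2088: Sun/Sun  2089: Tue/Mon ✓
Both conditions hold in: 2061, 2067, 2078, 2089 — 4.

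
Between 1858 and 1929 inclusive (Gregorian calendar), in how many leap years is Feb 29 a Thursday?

Leap years in 1858–1929: 17 of them.
Feb 29 weekday advances by 5 (mod 7) from one leap year to the next four years later (or differs when a century non-leap intervenes).
Leap-day weekdays: 1860:Wed 1864:Mon 1868:Sat 1872:Thu✓ 1876:Tue 1880:Sun 1884:Fri 1888:Wed 1892:Mon 1896:Sat 1904:Mon 1908:Sat 1912:Thu✓ 1916:Tue 1920:Sun 1924:Fri 1928:Wed
Thursday: 1872, 1912 → 2.

2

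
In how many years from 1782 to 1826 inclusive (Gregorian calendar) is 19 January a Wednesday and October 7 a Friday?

5

Check each year's weekday for 19 January and October 7:
  1782: Sat/Mon  1783: Sun/Tue  1784: Mon/Thu  1785: Wed/Fri ✓  1786: Thu/Sat  1787: Fri/Sun  1788: Sat/Tue  1789: Mon/Wed  1790: Tue/Thu  1791: Wed/Fri ✓  1792: Thu/Sun  1793: Sat/Mon  1794: Sun/Tue  1795: Mon/Wed  …(17 more)…  1813: Tue/Thu  1814: Wed/Fri ✓  1815: Thu/Sat  1816: Fri/Mon  1817: Sun/Tue  1818: Mon/Wed  1819: Tue/Thu  1820: Wed/Sat  1821: Fri/Sun  1822: Sat/Mon  1823: Sun/Tue  1824: Mon/Thu  1825: Wed/Fri ✓  1826: Thu/Sat
Both conditions hold in: 1785, 1791, 1803, 1814, 1825 — 5.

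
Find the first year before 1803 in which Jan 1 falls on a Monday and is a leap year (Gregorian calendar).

1776

Jan 1 advances by 2 weekdays after a leap year and by 1 after a common year.
1803: Jan 1 is Saturday.
1802: Friday
1801: Thursday
1800: Wednesday
1799: Tuesday
1798: Monday
1797: Sunday
1796: Friday (leap)
1795: Thursday
1794: Wednesday
1793: Tuesday
1792: Sunday (leap)
1791: Saturday
1790: Friday
1789: Thursday
1788: Tuesday (leap)
1787: Monday
1786: Sunday
1785: Saturday
1784: Thursday (leap)
1783: Wednesday
1782: Tuesday
1781: Monday
1780: Saturday (leap)
1779: Friday
1778: Thursday
1777: Wednesday
1776: Monday (leap)
1776 begins on a Monday and is a leap year.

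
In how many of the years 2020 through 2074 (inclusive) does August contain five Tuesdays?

August has 31 days; it has five Tuesdays when Tuesday falls among the first (month-length − 28) days — i.e. when August 1 is one of Tuesday/Monday/Sunday.
August 1 by year: 2020:Sat 2021:Sun✓ 2022:Mon✓ 2023:Tue✓ 2024:Thu 2025:Fri 2026:Sat 2027:Sun✓ 2028:Tue✓ 2029:Wed 2030:Thu 2031:Fri 2032:Sun✓ 2033:Mon✓ 2034:Tue✓ …(25 more)… 2060:Sun✓ 2061:Mon✓ 2062:Tue✓ 2063:Wed 2064:Fri 2065:Sat 2066:Sun✓ 2067:Mon✓ 2068:Wed 2069:Thu 2070:Fri 2071:Sat 2072:Mon✓ 2073:Tue✓ 2074:Wed
Years with five Tuesdays: 2021, 2022, 2023, 2027, 2028, 2032, 2033, 2034, 2038, 2039, 2044, 2045, 2049, 2050, 2051, 2055, 2056, 2060, 2061, 2062, 2066, 2067, 2072, 2073 → 24.

24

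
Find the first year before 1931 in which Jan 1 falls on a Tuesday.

1929

Jan 1 advances by 2 weekdays after a leap year and by 1 after a common year.
1931: Jan 1 is Thursday.
1930: Wednesday
1929: Tuesday
1929 begins on a Tuesday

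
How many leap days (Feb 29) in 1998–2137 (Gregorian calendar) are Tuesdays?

5

Leap years in 1998–2137: 34 of them.
Feb 29 weekday advances by 5 (mod 7) from one leap year to the next four years later (or differs when a century non-leap intervenes).
Leap-day weekdays: 2000:Tue✓ 2004:Sun 2008:Fri 2012:Wed 2016:Mon 2020:Sat 2024:Thu 2028:Tue✓ 2032:Sun 2036:Fri 2040:Wed 2044:Mon 2048:Sat …(8 more)… 2084:Tue✓ 2088:Sun 2092:Fri 2096:Wed 2104:Fri 2108:Wed 2112:Mon 2116:Sat 2120:Thu 2124:Tue✓ 2128:Sun 2132:Fri 2136:Wed
Tuesday: 2000, 2028, 2056, 2084, 2124 → 5.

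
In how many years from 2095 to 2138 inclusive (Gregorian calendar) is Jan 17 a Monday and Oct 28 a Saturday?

Check each year's weekday for Jan 17 and Oct 28:
  2095: Mon/Fri  2096: Tue/Sun  2097: Thu/Mon  2098: Fri/Tue  2099: Sat/Wed  2100: Sun/Thu  2101: Mon/Fri  2102: Tue/Sat  2103: Wed/Sun  2104: Thu/Tue  2105: Sat/Wed  2106: Sun/Thu  2107: Mon/Fri  2108: Tue/Sun  …(16 more)…  2125: Wed/Sun  2126: Thu/Mon  2127: Fri/Tue  2128: Sat/Thu  2129: Mon/Fri  2130: Tue/Sat  2131: Wed/Sun  2132: Thu/Tue  2133: Sat/Wed  2134: Sun/Thu  2135: Mon/Fri  2136: Tue/Sun  2137: Thu/Mon  2138: Fri/Tue
Both conditions hold in: 2124 — 1.

1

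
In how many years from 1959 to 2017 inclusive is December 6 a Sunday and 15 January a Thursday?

7

Check each year's weekday for December 6 and 15 January:
  1959: Sun/Thu ✓  1960: Tue/Fri  1961: Wed/Sun  1962: Thu/Mon  1963: Fri/Tue  1964: Sun/Wed  1965: Mon/Fri  1966: Tue/Sat  1967: Wed/Sun  1968: Fri/Mon  1969: Sat/Wed  1970: Sun/Thu ✓  1971: Mon/Fri  1972: Wed/Sat  …(31 more)…  2004: Mon/Thu  2005: Tue/Sat  2006: Wed/Sun  2007: Thu/Mon  2008: Sat/Tue  2009: Sun/Thu ✓  2010: Mon/Fri  2011: Tue/Sat  2012: Thu/Sun  2013: Fri/Tue  2014: Sat/Wed  2015: Sun/Thu ✓  2016: Tue/Fri  2017: Wed/Sun
Both conditions hold in: 1959, 1970, 1981, 1987, 1998, 2009, 2015 — 7.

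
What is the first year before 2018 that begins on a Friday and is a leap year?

2016

Jan 1 advances by 2 weekdays after a leap year and by 1 after a common year.
2018: Jan 1 is Monday.
2017: Sunday
2016: Friday (leap)
2016 begins on a Friday and is a leap year.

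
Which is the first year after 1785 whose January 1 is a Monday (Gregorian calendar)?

1787

Jan 1 advances by 2 weekdays after a leap year and by 1 after a common year.
1785: Jan 1 is Saturday.
1786: Sunday
1787: Monday
1787 begins on a Monday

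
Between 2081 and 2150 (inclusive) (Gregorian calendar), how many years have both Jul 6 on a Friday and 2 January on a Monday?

Check each year's weekday for Jul 6 and 2 January:
  2081: Sun/Thu  2082: Mon/Fri  2083: Tue/Sat  2084: Thu/Sun  2085: Fri/Tue  2086: Sat/Wed  2087: Sun/Thu  2088: Tue/Fri  2089: Wed/Sun  2090: Thu/Mon  2091: Fri/Tue  2092: Sun/Wed  2093: Mon/Fri  2094: Tue/Sat  …(42 more)…  2137: Sat/Wed  2138: Sun/Thu  2139: Mon/Fri  2140: Wed/Sat  2141: Thu/Mon  2142: Fri/Tue  2143: Sat/Wed  2144: Mon/Thu  2145: Tue/Sat  2146: Wed/Sun  2147: Thu/Mon  2148: Sat/Tue  2149: Sun/Thu  2150: Mon/Fri
Both conditions hold in: 2096, 2108, 2136 — 3.

3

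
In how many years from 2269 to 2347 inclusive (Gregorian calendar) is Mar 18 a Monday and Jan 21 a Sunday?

Check each year's weekday for Mar 18 and Jan 21:
  2269: Thu/Thu  2270: Fri/Fri  2271: Sat/Sat  2272: Mon/Sun ✓  2273: Tue/Tue  2274: Wed/Wed  2275: Thu/Thu  2276: Sat/Fri  2277: Sun/Sun  2278: Mon/Mon  2279: Tue/Tue  2280: Thu/Wed  2281: Fri/Fri  2282: Sat/Sat  …(51 more)…  2334: Sun/Sun  2335: Mon/Mon  2336: Wed/Tue  2337: Thu/Thu  2338: Fri/Fri  2339: Sat/Sat  2340: Mon/Sun ✓  2341: Tue/Tue  2342: Wed/Wed  2343: Thu/Thu  2344: Sat/Fri  2345: Sun/Sun  2346: Mon/Mon  2347: Tue/Tue
Both conditions hold in: 2272, 2312, 2340 — 3.

3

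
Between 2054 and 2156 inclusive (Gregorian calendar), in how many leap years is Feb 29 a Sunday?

Leap years in 2054–2156: 25 of them.
Feb 29 weekday advances by 5 (mod 7) from one leap year to the next four years later (or differs when a century non-leap intervenes).
Leap-day weekdays: 2056:Tue 2060:Sun✓ 2064:Fri 2068:Wed 2072:Mon 2076:Sat 2080:Thu 2084:Tue 2088:Sun✓ 2092:Fri 2096:Wed 2104:Fri 2108:Wed 2112:Mon 2116:Sat 2120:Thu 2124:Tue 2128:Sun✓ 2132:Fri 2136:Wed 2140:Mon 2144:Sat 2148:Thu 2152:Tue 2156:Sun✓
Sunday: 2060, 2088, 2128, 2156 → 4.

4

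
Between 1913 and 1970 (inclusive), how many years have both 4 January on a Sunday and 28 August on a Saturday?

Check each year's weekday for 4 January and 28 August:
  1913: Sat/Thu  1914: Sun/Fri  1915: Mon/Sat  1916: Tue/Mon  1917: Thu/Tue  1918: Fri/Wed  1919: Sat/Thu  1920: Sun/Sat ✓  1921: Tue/Sun  1922: Wed/Mon  1923: Thu/Tue  1924: Fri/Thu  1925: Sun/Fri  1926: Mon/Sat  …(30 more)…  1957: Fri/Wed  1958: Sat/Thu  1959: Sun/Fri  1960: Mon/Sun  1961: Wed/Mon  1962: Thu/Tue  1963: Fri/Wed  1964: Sat/Fri  1965: Mon/Sat  1966: Tue/Sun  1967: Wed/Mon  1968: Thu/Wed  1969: Sat/Thu  1970: Sun/Fri
Both conditions hold in: 1920, 1948 — 2.

2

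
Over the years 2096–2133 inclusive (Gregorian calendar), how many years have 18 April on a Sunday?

5

Track 18 April's weekday year by year (advancing +1, or +2 across a Feb 29):
  2096: Wed  2097: Thu (+1)  2098: Fri (+1)  2099: Sat (+1)  2100: Sun (+1) ✓
  2101: Mon (+1)  2102: Tue (+1)  2103: Wed (+1)  2104: Fri (+2)  2105: Sat (+1)
  2106: Sun (+1) ✓  2107: Mon (+1)  2108: Wed (+2)  2109: Thu (+1)  … (10 more years) …
  2120: Thu (+2)  2121: Fri (+1)  2122: Sat (+1)  2123: Sun (+1) ✓  2124: Tue (+2)
  2125: Wed (+1)  2126: Thu (+1)  2127: Fri (+1)  2128: Sun (+2) ✓  2129: Mon (+1)
  2130: Tue (+1)  2131: Wed (+1)  2132: Fri (+2)  2133: Sat (+1)
Sunday years: 2100, 2106, 2117, 2123, 2128 — 5 in total.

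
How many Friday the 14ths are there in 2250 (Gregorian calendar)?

1

Check the 14th of each month of 2250: Jan 14: Mon, Feb 14: Thu, Mar 14: Thu, Apr 14: Sun, May 14: Tue, Jun 14: Fri, Jul 14: Sun, Aug 14: Wed, Sep 14: Sat, Oct 14: Mon, Nov 14: Thu, Dec 14: Sat.
Friday occurs in June — 1 month.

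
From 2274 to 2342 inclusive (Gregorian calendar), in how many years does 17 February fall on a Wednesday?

10

Track 17 February's weekday year by year (advancing +1, or +2 across a Feb 29):
  2274: Tue  2275: Wed (+1) ✓  2276: Thu (+1)  2277: Sat (+2)  2278: Sun (+1)
  2279: Mon (+1)  2280: Tue (+1)  2281: Thu (+2)  2282: Fri (+1)  2283: Sat (+1)
  2284: Sun (+1)  2285: Tue (+2)  2286: Wed (+1) ✓  2287: Thu (+1)  … (41 more years) …
  2329: Sun (+2)  2330: Mon (+1)  2331: Tue (+1)  2332: Wed (+1) ✓  2333: Fri (+2)
  2334: Sat (+1)  2335: Sun (+1)  2336: Mon (+1)  2337: Wed (+2) ✓  2338: Thu (+1)
  2339: Fri (+1)  2340: Sat (+1)  2341: Mon (+2)  2342: Tue (+1)
Wednesday years: 2275, 2286, 2292, 2297, 2304, 2309, 2315, 2326, 2332, 2337 — 10 in total.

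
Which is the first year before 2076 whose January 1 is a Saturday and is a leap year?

2056

Jan 1 advances by 2 weekdays after a leap year and by 1 after a common year.
2076: Jan 1 is Wednesday (leap).
2075: Tuesday
2074: Monday
2073: Sunday
2072: Friday (leap)
2071: Thursday
2070: Wednesday
2069: Tuesday
2068: Sunday (leap)
2067: Saturday
2066: Friday
2065: Thursday
2064: Tuesday (leap)
2063: Monday
2062: Sunday
2061: Saturday
2060: Thursday (leap)
2059: Wednesday
2058: Tuesday
2057: Monday
2056: Saturday (leap)
2056 begins on a Saturday and is a leap year.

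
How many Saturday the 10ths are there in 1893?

Check the 10th of each month of 1893: Jan 10: Tue, Feb 10: Fri, Mar 10: Fri, Apr 10: Mon, May 10: Wed, Jun 10: Sat, Jul 10: Mon, Aug 10: Thu, Sep 10: Sun, Oct 10: Tue, Nov 10: Fri, Dec 10: Sun.
Saturday occurs in June — 1 month.

1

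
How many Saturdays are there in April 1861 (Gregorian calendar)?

April 1861 has 30 days and begins on Monday.
The first Saturday is April 6.
Saturdays fall on 6, 13, 20, 27 — that's 4.

4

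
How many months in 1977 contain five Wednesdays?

A month of length L has five Wednesdays iff its first Wednesday is on day ≤ L−28 (so day 1–3 in a 31-day month, 1–2 in a 30-day month, day 1 in a leap February).
Checking each month of 1977: Jan starts Sat (31d); Feb starts Tue (28d); Mar starts Tue (31d) ✓; Apr starts Fri (30d); May starts Sun (31d); Jun starts Wed (30d) ✓; Jul starts Fri (31d); Aug starts Mon (31d) ✓; Sep starts Thu (30d); Oct starts Sat (31d); Nov starts Tue (30d) ✓; Dec starts Thu (31d).
Five-Wednesday months: March, June, August, November → 4.

4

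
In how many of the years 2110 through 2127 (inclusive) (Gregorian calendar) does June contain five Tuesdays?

5

June has 30 days; it has five Tuesdays when Tuesday falls among the first (month-length − 28) days — i.e. when June 1 is one of Tuesday/Monday.
June 1 by year: 2110:Sun 2111:Mon✓ 2112:Wed 2113:Thu 2114:Fri 2115:Sat 2116:Mon✓ 2117:Tue✓ 2118:Wed 2119:Thu 2120:Sat 2121:Sun 2122:Mon✓ 2123:Tue✓ 2124:Thu 2125:Fri 2126:Sat 2127:Sun
Years with five Tuesdays: 2111, 2116, 2117, 2122, 2123 → 5.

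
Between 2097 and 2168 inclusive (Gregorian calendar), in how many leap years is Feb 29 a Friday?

3

Leap years in 2097–2168: 17 of them.
Feb 29 weekday advances by 5 (mod 7) from one leap year to the next four years later (or differs when a century non-leap intervenes).
Leap-day weekdays: 2104:Fri✓ 2108:Wed 2112:Mon 2116:Sat 2120:Thu 2124:Tue 2128:Sun 2132:Fri✓ 2136:Wed 2140:Mon 2144:Sat 2148:Thu 2152:Tue 2156:Sun 2160:Fri✓ 2164:Wed 2168:Mon
Friday: 2104, 2132, 2160 → 3.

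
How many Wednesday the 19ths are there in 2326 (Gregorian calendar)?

Check the 19th of each month of 2326: Jan 19: Tue, Feb 19: Fri, Mar 19: Fri, Apr 19: Mon, May 19: Wed, Jun 19: Sat, Jul 19: Mon, Aug 19: Thu, Sep 19: Sun, Oct 19: Tue, Nov 19: Fri, Dec 19: Sun.
Wednesday occurs in May — 1 month.

1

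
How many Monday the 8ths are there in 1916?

1

Check the 8th of each month of 1916: Jan 8: Sat, Feb 8: Tue, Mar 8: Wed, Apr 8: Sat, May 8: Mon, Jun 8: Thu, Jul 8: Sat, Aug 8: Tue, Sep 8: Fri, Oct 8: Sun, Nov 8: Wed, Dec 8: Fri.
Monday occurs in May — 1 month.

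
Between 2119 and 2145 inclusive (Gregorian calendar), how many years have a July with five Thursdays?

July has 31 days; it has five Thursdays when Thursday falls among the first (month-length − 28) days — i.e. when July 1 is one of Thursday/Wednesday/Tuesday.
July 1 by year: 2119:Sat 2120:Mon 2121:Tue✓ 2122:Wed✓ 2123:Thu✓ 2124:Sat 2125:Sun 2126:Mon 2127:Tue✓ 2128:Thu✓ 2129:Fri 2130:Sat 2131:Sun 2132:Tue✓ 2133:Wed✓ 2134:Thu✓ 2135:Fri 2136:Sun 2137:Mon 2138:Tue✓ 2139:Wed✓ 2140:Fri 2141:Sat 2142:Sun 2143:Mon 2144:Wed✓ 2145:Thu✓
Years with five Thursdays: 2121, 2122, 2123, 2127, 2128, 2132, 2133, 2134, 2138, 2139, 2144, 2145 → 12.

12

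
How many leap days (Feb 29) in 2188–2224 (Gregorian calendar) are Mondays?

Leap years in 2188–2224: 9 of them.
Feb 29 weekday advances by 5 (mod 7) from one leap year to the next four years later (or differs when a century non-leap intervenes).
Leap-day weekdays: 2188:Fri 2192:Wed 2196:Mon✓ 2204:Wed 2208:Mon✓ 2212:Sat 2216:Thu 2220:Tue 2224:Sun
Monday: 2196, 2208 → 2.

2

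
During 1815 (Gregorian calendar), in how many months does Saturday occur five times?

4

A month of length L has five Saturdays iff its first Saturday is on day ≤ L−28 (so day 1–3 in a 31-day month, 1–2 in a 30-day month, day 1 in a leap February).
Checking each month of 1815: Jan starts Sun (31d); Feb starts Wed (28d); Mar starts Wed (31d); Apr starts Sat (30d) ✓; May starts Mon (31d); Jun starts Thu (30d); Jul starts Sat (31d) ✓; Aug starts Tue (31d); Sep starts Fri (30d) ✓; Oct starts Sun (31d); Nov starts Wed (30d); Dec starts Fri (31d) ✓.
Five-Saturday months: April, July, September, December → 4.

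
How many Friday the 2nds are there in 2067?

Check the 2nd of each month of 2067: Jan 2: Sun, Feb 2: Wed, Mar 2: Wed, Apr 2: Sat, May 2: Mon, Jun 2: Thu, Jul 2: Sat, Aug 2: Tue, Sep 2: Fri, Oct 2: Sun, Nov 2: Wed, Dec 2: Fri.
Friday occurs in September, December — 2 months.

2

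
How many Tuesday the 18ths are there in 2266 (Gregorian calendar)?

2

Check the 18th of each month of 2266: Jan 18: Thu, Feb 18: Sun, Mar 18: Sun, Apr 18: Wed, May 18: Fri, Jun 18: Mon, Jul 18: Wed, Aug 18: Sat, Sep 18: Tue, Oct 18: Thu, Nov 18: Sun, Dec 18: Tue.
Tuesday occurs in September, December — 2 months.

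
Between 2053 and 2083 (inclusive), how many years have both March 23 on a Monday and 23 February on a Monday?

Check each year's weekday for March 23 and 23 February:
  2053: Sun/Sun  2054: Mon/Mon ✓  2055: Tue/Tue  2056: Thu/Wed  2057: Fri/Fri  2058: Sat/Sat  2059: Sun/Sun  2060: Tue/Mon  2061: Wed/Wed  2062: Thu/Thu  2063: Fri/Fri  2064: Sun/Sat  2065: Mon/Mon ✓  2066: Tue/Tue  …(3 more)…  2070: Sun/Sun  2071: Mon/Mon ✓  2072: Wed/Tue  2073: Thu/Thu  2074: Fri/Fri  2075: Sat/Sat  2076: Mon/Sun  2077: Tue/Tue  2078: Wed/Wed  2079: Thu/Thu  2080: Sat/Fri  2081: Sun/Sun  2082: Mon/Mon ✓  2083: Tue/Tue
Both conditions hold in: 2054, 2065, 2071, 2082 — 4.

4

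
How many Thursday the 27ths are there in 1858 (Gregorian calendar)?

1

Check the 27th of each month of 1858: Jan 27: Wed, Feb 27: Sat, Mar 27: Sat, Apr 27: Tue, May 27: Thu, Jun 27: Sun, Jul 27: Tue, Aug 27: Fri, Sep 27: Mon, Oct 27: Wed, Nov 27: Sat, Dec 27: Mon.
Thursday occurs in May — 1 month.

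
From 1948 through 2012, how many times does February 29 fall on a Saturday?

2

Leap years in 1948–2012: 17 of them.
Feb 29 weekday advances by 5 (mod 7) from one leap year to the next four years later (or differs when a century non-leap intervenes).
Leap-day weekdays: 1948:Sun 1952:Fri 1956:Wed 1960:Mon 1964:Sat✓ 1968:Thu 1972:Tue 1976:Sun 1980:Fri 1984:Wed 1988:Mon 1992:Sat✓ 1996:Thu 2000:Tue 2004:Sun 2008:Fri 2012:Wed
Saturday: 1964, 1992 → 2.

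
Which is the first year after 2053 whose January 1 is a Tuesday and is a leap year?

2064

Jan 1 advances by 2 weekdays after a leap year and by 1 after a common year.
2053: Jan 1 is Wednesday.
2054: Thursday
2055: Friday
2056: Saturday (leap)
2057: Monday
2058: Tuesday
2059: Wednesday
2060: Thursday (leap)
2061: Saturday
2062: Sunday
2063: Monday
2064: Tuesday (leap)
2064 begins on a Tuesday and is a leap year.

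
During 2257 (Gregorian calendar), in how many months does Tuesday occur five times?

4

A month of length L has five Tuesdays iff its first Tuesday is on day ≤ L−28 (so day 1–3 in a 31-day month, 1–2 in a 30-day month, day 1 in a leap February).
Checking each month of 2257: Jan starts Thu (31d); Feb starts Sun (28d); Mar starts Sun (31d) ✓; Apr starts Wed (30d); May starts Fri (31d); Jun starts Mon (30d) ✓; Jul starts Wed (31d); Aug starts Sat (31d); Sep starts Tue (30d) ✓; Oct starts Thu (31d); Nov starts Sun (30d); Dec starts Tue (31d) ✓.
Five-Tuesday months: March, June, September, December → 4.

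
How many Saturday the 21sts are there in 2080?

2

Check the 21st of each month of 2080: Jan 21: Sun, Feb 21: Wed, Mar 21: Thu, Apr 21: Sun, May 21: Tue, Jun 21: Fri, Jul 21: Sun, Aug 21: Wed, Sep 21: Sat, Oct 21: Mon, Nov 21: Thu, Dec 21: Sat.
Saturday occurs in September, December — 2 months.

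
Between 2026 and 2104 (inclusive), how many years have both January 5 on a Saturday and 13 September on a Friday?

8

Check each year's weekday for January 5 and 13 September:
  2026: Mon/Sun  2027: Tue/Mon  2028: Wed/Wed  2029: Fri/Thu  2030: Sat/Fri ✓  2031: Sun/Sat  2032: Mon/Mon  2033: Wed/Tue  2034: Thu/Wed  2035: Fri/Thu  2036: Sat/Sat  2037: Mon/Sun  2038: Tue/Mon  2039: Wed/Tue  …(51 more)…  2091: Fri/Thu  2092: Sat/Sat  2093: Mon/Sun  2094: Tue/Mon  2095: Wed/Tue  2096: Thu/Thu  2097: Sat/Fri ✓  2098: Sun/Sat  2099: Mon/Sun  2100: Tue/Mon  2101: Wed/Tue  2102: Thu/Wed  2103: Fri/Thu  2104: Sat/Sat
Both conditions hold in: 2030, 2041, 2047, 2058, 2069, 2075, 2086, 2097 — 8.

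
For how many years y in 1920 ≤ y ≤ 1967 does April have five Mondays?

April has 30 days; it has five Mondays when Monday falls among the first (month-length − 28) days — i.e. when April 1 is one of Monday/Sunday.
April 1 by year: 1920:Thu 1921:Fri 1922:Sat 1923:Sun✓ 1924:Tue 1925:Wed 1926:Thu 1927:Fri 1928:Sun✓ 1929:Mon✓ 1930:Tue 1931:Wed 1932:Fri 1933:Sat 1934:Sun✓ …(18 more)… 1953:Wed 1954:Thu 1955:Fri 1956:Sun✓ 1957:Mon✓ 1958:Tue 1959:Wed 1960:Fri 1961:Sat 1962:Sun✓ 1963:Mon✓ 1964:Wed 1965:Thu 1966:Fri 1967:Sat
Years with five Mondays: 1923, 1928, 1929, 1934, 1935, 1940, 1945, 1946, 1951, 1956, 1957, 1962, 1963 → 13.

13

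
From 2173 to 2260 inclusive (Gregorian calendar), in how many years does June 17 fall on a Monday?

12

Track June 17's weekday year by year (advancing +1, or +2 across a Feb 29):
  2173: Thu  2174: Fri (+1)  2175: Sat (+1)  2176: Mon (+2) ✓  2177: Tue (+1)
  2178: Wed (+1)  2179: Thu (+1)  2180: Sat (+2)  2181: Sun (+1)  2182: Mon (+1) ✓
  2183: Tue (+1)  2184: Thu (+2)  2185: Fri (+1)  2186: Sat (+1)  … (60 more years) …
  2247: Thu (+1)  2248: Sat (+2)  2249: Sun (+1)  2250: Mon (+1) ✓  2251: Tue (+1)
  2252: Thu (+2)  2253: Fri (+1)  2254: Sat (+1)  2255: Sun (+1)  2256: Tue (+2)
  2257: Wed (+1)  2258: Thu (+1)  2259: Fri (+1)  2260: Sun (+2)
Monday years: 2176, 2182, 2193, 2199, 2205, 2211, 2216, 2222, 2233, 2239, 2244, 2250 — 12 in total.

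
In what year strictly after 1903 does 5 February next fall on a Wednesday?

From one year to the next, a fixed date's weekday advances by 1, or by 2 when a Feb 29 lies between the two dates.
1903: February 5 is Thursday.
1904: Friday (+1)
1905: Sunday (+2)
1906: Monday (+1)
1907: Tuesday (+1)
1908: Wednesday (+1)
5 February falls on a Wednesday in 1908.

1908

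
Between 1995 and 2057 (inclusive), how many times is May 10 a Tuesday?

8

Track May 10's weekday year by year (advancing +1, or +2 across a Feb 29):
  1995: Wed  1996: Fri (+2)  1997: Sat (+1)  1998: Sun (+1)  1999: Mon (+1)
  2000: Wed (+2)  2001: Thu (+1)  2002: Fri (+1)  2003: Sat (+1)  2004: Mon (+2)
  2005: Tue (+1) ✓  2006: Wed (+1)  2007: Thu (+1)  2008: Sat (+2)  … (35 more years) …
  2044: Tue (+2) ✓  2045: Wed (+1)  2046: Thu (+1)  2047: Fri (+1)  2048: Sun (+2)
  2049: Mon (+1)  2050: Tue (+1) ✓  2051: Wed (+1)  2052: Fri (+2)  2053: Sat (+1)
  2054: Sun (+1)  2055: Mon (+1)  2056: Wed (+2)  2057: Thu (+1)
Tuesday years: 2005, 2011, 2016, 2022, 2033, 2039, 2044, 2050 — 8 in total.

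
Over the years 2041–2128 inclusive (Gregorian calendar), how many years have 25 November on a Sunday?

12

Track 25 November's weekday year by year (advancing +1, or +2 across a Feb 29):
  2041: Mon  2042: Tue (+1)  2043: Wed (+1)  2044: Fri (+2)  2045: Sat (+1)
  2046: Sun (+1) ✓  2047: Mon (+1)  2048: Wed (+2)  2049: Thu (+1)  2050: Fri (+1)
  2051: Sat (+1)  2052: Mon (+2)  2053: Tue (+1)  2054: Wed (+1)  … (60 more years) …
  2115: Mon (+1)  2116: Wed (+2)  2117: Thu (+1)  2118: Fri (+1)  2119: Sat (+1)
  2120: Mon (+2)  2121: Tue (+1)  2122: Wed (+1)  2123: Thu (+1)  2124: Sat (+2)
  2125: Sun (+1) ✓  2126: Mon (+1)  2127: Tue (+1)  2128: Thu (+2)
Sunday years: 2046, 2057, 2063, 2068, 2074, 2085, 2091, 2096, 2103, 2108, 2114, 2125 — 12 in total.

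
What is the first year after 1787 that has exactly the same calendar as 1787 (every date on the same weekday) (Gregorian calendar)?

1798

Two years share a calendar iff Jan 1 falls on the same weekday and both are leap or both are common. 1787: Jan 1 is Monday, common year.
1788: Jan 1 Tuesday, leap
1789: Jan 1 Thursday, common
1790: Jan 1 Friday, common
1791: Jan 1 Saturday, common
1792: Jan 1 Sunday, leap
1793: Jan 1 Tuesday, common
1794: Jan 1 Wednesday, common
1795: Jan 1 Thursday, common
1796: Jan 1 Friday, leap
1797: Jan 1 Sunday, common
1798: Jan 1 Monday, common
1798 matches on both conditions.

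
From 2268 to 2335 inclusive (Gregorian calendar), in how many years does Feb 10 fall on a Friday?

10

Track Feb 10's weekday year by year (advancing +1, or +2 across a Feb 29):
  2268: Mon  2269: Wed (+2)  2270: Thu (+1)  2271: Fri (+1) ✓  2272: Sat (+1)
  2273: Mon (+2)  2274: Tue (+1)  2275: Wed (+1)  2276: Thu (+1)  2277: Sat (+2)
  2278: Sun (+1)  2279: Mon (+1)  2280: Tue (+1)  2281: Thu (+2)  … (40 more years) …
  2322: Fri (+1) ✓  2323: Sat (+1)  2324: Sun (+1)  2325: Tue (+2)  2326: Wed (+1)
  2327: Thu (+1)  2328: Fri (+1) ✓  2329: Sun (+2)  2330: Mon (+1)  2331: Tue (+1)
  2332: Wed (+1)  2333: Fri (+2) ✓  2334: Sat (+1)  2335: Sun (+1)
Friday years: 2271, 2282, 2288, 2293, 2299, 2305, 2311, 2322, 2328, 2333 — 10 in total.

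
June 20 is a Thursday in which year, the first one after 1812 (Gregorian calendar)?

From one year to the next, a fixed date's weekday advances by 1, or by 2 when a Feb 29 lies between the two dates.
1812: June 20 is Saturday.
1813: Sunday (+1)
1814: Monday (+1)
1815: Tuesday (+1)
1816: Thursday (+2)
June 20 falls on a Thursday in 1816.

1816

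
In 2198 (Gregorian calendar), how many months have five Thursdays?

4

A month of length L has five Thursdays iff its first Thursday is on day ≤ L−28 (so day 1–3 in a 31-day month, 1–2 in a 30-day month, day 1 in a leap February).
Checking each month of 2198: Jan starts Mon (31d); Feb starts Thu (28d); Mar starts Thu (31d) ✓; Apr starts Sun (30d); May starts Tue (31d) ✓; Jun starts Fri (30d); Jul starts Sun (31d); Aug starts Wed (31d) ✓; Sep starts Sat (30d); Oct starts Mon (31d); Nov starts Thu (30d) ✓; Dec starts Sat (31d).
Five-Thursday months: March, May, August, November → 4.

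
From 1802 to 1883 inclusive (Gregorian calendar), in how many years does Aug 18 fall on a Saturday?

12

Track Aug 18's weekday year by year (advancing +1, or +2 across a Feb 29):
  1802: Wed  1803: Thu (+1)  1804: Sat (+2) ✓  1805: Sun (+1)  1806: Mon (+1)
  1807: Tue (+1)  1808: Thu (+2)  1809: Fri (+1)  1810: Sat (+1) ✓  1811: Sun (+1)
  1812: Tue (+2)  1813: Wed (+1)  1814: Thu (+1)  1815: Fri (+1)  … (54 more years) …
  1870: Thu (+1)  1871: Fri (+1)  1872: Sun (+2)  1873: Mon (+1)  1874: Tue (+1)
  1875: Wed (+1)  1876: Fri (+2)  1877: Sat (+1) ✓  1878: Sun (+1)  1879: Mon (+1)
  1880: Wed (+2)  1881: Thu (+1)  1882: Fri (+1)  1883: Sat (+1) ✓
Saturday years: 1804, 1810, 1821, 1827, 1832, 1838, 1849, 1855, 1860, 1866, 1877, 1883 — 12 in total.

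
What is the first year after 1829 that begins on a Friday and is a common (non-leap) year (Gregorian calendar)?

1830

Jan 1 advances by 2 weekdays after a leap year and by 1 after a common year.
1829: Jan 1 is Thursday.
1830: Friday
1830 begins on a Friday and is a common year.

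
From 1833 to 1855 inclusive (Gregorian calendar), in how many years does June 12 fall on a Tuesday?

Track June 12's weekday year by year (advancing +1, or +2 across a Feb 29):
  1833: Wed  1834: Thu (+1)  1835: Fri (+1)  1836: Sun (+2)  1837: Mon (+1)
  1838: Tue (+1) ✓  1839: Wed (+1)  1840: Fri (+2)  1841: Sat (+1)  1842: Sun (+1)
  1843: Mon (+1)  1844: Wed (+2)  1845: Thu (+1)  1846: Fri (+1)  1847: Sat (+1)
  1848: Mon (+2)  1849: Tue (+1) ✓  1850: Wed (+1)  1851: Thu (+1)  1852: Sat (+2)
  1853: Sun (+1)  1854: Mon (+1)  1855: Tue (+1) ✓
Tuesday years: 1838, 1849, 1855 — 3 in total.

3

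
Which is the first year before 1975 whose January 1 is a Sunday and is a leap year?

1956

Jan 1 advances by 2 weekdays after a leap year and by 1 after a common year.
1975: Jan 1 is Wednesday.
1974: Tuesday
1973: Monday
1972: Saturday (leap)
1971: Friday
1970: Thursday
1969: Wednesday
1968: Monday (leap)
1967: Sunday
1966: Saturday
1965: Friday
1964: Wednesday (leap)
1963: Tuesday
1962: Monday
1961: Sunday
1960: Friday (leap)
1959: Thursday
1958: Wednesday
1957: Tuesday
1956: Sunday (leap)
1956 begins on a Sunday and is a leap year.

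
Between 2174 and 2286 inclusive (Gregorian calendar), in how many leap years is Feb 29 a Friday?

4

Leap years in 2174–2286: 27 of them.
Feb 29 weekday advances by 5 (mod 7) from one leap year to the next four years later (or differs when a century non-leap intervenes).
Leap-day weekdays: 2176:Thu 2180:Tue 2184:Sun 2188:Fri✓ 2192:Wed 2196:Mon 2204:Wed 2208:Mon 2212:Sat 2216:Thu 2220:Tue 2224:Sun 2228:Fri✓ 2232:Wed 2236:Mon 2240:Sat 2244:Thu 2248:Tue 2252:Sun 2256:Fri✓ 2260:Wed 2264:Mon 2268:Sat 2272:Thu 2276:Tue 2280:Sun 2284:Fri✓
Friday: 2188, 2228, 2256, 2284 → 4.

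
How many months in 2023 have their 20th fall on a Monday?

Check the 20th of each month of 2023: Jan 20: Fri, Feb 20: Mon, Mar 20: Mon, Apr 20: Thu, May 20: Sat, Jun 20: Tue, Jul 20: Thu, Aug 20: Sun, Sep 20: Wed, Oct 20: Fri, Nov 20: Mon, Dec 20: Wed.
Monday occurs in February, March, November — 3 months.

3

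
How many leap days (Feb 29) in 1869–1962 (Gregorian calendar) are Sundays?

Leap years in 1869–1962: 22 of them.
Feb 29 weekday advances by 5 (mod 7) from one leap year to the next four years later (or differs when a century non-leap intervenes).
Leap-day weekdays: 1872:Thu 1876:Tue 1880:Sun✓ 1884:Fri 1888:Wed 1892:Mon 1896:Sat 1904:Mon 1908:Sat 1912:Thu 1916:Tue 1920:Sun✓ 1924:Fri 1928:Wed 1932:Mon 1936:Sat 1940:Thu 1944:Tue 1948:Sun✓ 1952:Fri 1956:Wed 1960:Mon
Sunday: 1880, 1920, 1948 → 3.

3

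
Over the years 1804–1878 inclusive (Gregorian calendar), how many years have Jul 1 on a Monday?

Track Jul 1's weekday year by year (advancing +1, or +2 across a Feb 29):
  1804: Sun  1805: Mon (+1) ✓  1806: Tue (+1)  1807: Wed (+1)  1808: Fri (+2)
  1809: Sat (+1)  1810: Sun (+1)  1811: Mon (+1) ✓  1812: Wed (+2)  1813: Thu (+1)
  1814: Fri (+1)  1815: Sat (+1)  1816: Mon (+2) ✓  1817: Tue (+1)  … (47 more years) …
  1865: Sat (+1)  1866: Sun (+1)  1867: Mon (+1) ✓  1868: Wed (+2)  1869: Thu (+1)
  1870: Fri (+1)  1871: Sat (+1)  1872: Mon (+2) ✓  1873: Tue (+1)  1874: Wed (+1)
  1875: Thu (+1)  1876: Sat (+2)  1877: Sun (+1)  1878: Mon (+1) ✓
Monday years: 1805, 1811, 1816, 1822, 1833, 1839, 1844, 1850, 1861, 1867, 1872, 1878 — 12 in total.

12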